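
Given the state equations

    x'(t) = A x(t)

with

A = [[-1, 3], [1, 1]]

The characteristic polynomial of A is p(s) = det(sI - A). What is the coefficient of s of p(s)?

0

For a 2×2 matrix, det(sI - A) = s^2 - (tr A)s + det A.
tr A = 0, det A = -4.
So p(s) = s^2 - 4.
The coefficient of s is 0.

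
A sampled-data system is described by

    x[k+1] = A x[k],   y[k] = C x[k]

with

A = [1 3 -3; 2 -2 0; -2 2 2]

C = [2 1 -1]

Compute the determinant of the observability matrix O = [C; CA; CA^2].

-108

CA = [[6, 2, -8]]
CA^2 = [[26, -2, -34]]
Observability matrix O = [C; CA; CA^2] = [[2, 1, -1], [6, 2, -8], [26, -2, -34]]
Expanding along the first row, det(O) = 2·(2·(-34) - (-8)·(-2)) - 1·(6·(-34) - (-8)·26) + (-1)·(6·(-2) - 2·26) = 2·(-84) - 1·4 + (-1)·(-64) = -108
Since det(O) ≠ 0, rank(O) = 3 and the system is completely observable.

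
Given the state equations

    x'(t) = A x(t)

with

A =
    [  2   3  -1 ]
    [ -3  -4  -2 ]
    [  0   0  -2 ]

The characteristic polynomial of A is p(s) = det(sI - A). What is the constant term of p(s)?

Expand det(sI - A) for the 3×3 matrix.
p(s) = s^3 + 4s^2 + 5s + 2.
(Check: constant term = det(-A) = (-1)^3 det A = 2; coefficient of s^2 = -tr A = 4.)
The constant term is 2.

2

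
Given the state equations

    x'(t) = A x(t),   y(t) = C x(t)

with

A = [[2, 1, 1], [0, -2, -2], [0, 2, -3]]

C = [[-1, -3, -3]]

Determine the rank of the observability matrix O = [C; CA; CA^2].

3

CA = [[-2, -1, 14]]
CA^2 = [[-4, 28, -42]]
Observability matrix O = [C; CA; CA^2] = [[-1, -3, -3], [-2, -1, 14], [-4, 28, -42]]
det(O) = (-1)·((-1)·(-42) - 14·28) - (-3)·((-2)·(-42) - 14·(-4)) + (-3)·((-2)·28 - (-1)·(-4)) = (-1)·(-350) - (-3)·140 + (-3)·(-60) = 950 ≠ 0, so rank(O) = 3.
rank(O) = 3 = n, so the pair (A, C) is completely observable.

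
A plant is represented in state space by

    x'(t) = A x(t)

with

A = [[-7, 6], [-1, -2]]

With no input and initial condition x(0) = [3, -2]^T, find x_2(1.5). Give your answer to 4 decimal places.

-0.0184

det(sI - A) = s^2 - (tr A)s + det A, with tr A = (-7) + (-2) = -9 and det A = (-7)·(-2) - 6·(-1) = 14 - (-6) = 20.
So p(s) = det(sI - A) = s^2 + 9s + 20.
Factor s^2 + 9s + 20: two numbers with sum -9 and product 20 are -4 and -5, so s^2 + 9s + 20 = (s + 4)(s + 5).
Hence p(s) = (s + 4) (s + 5), with roots -5, -4.
The eigenvalues -5, -4 are distinct and real, so A is diagonalisable and x(t) = e^{At} x(0) = V diag(e^{λ_i t}) V^{-1} x(0), where the columns of V are the eigenvectors.
λ = -5: A - (-5)I = [[-2, 6], [-1, 3]]. Row 1 gives (-2)·v1 + 6·v2 = 0, so take v_1 = [-3, -1]^T.
λ = -4: A - (-4)I = [[-3, 6], [-1, 2]]. Row 1 gives (-3)·v1 + 6·v2 = 0, so take v_2 = [2, 1]^T.
V = [v_1 v_2] = [[-3, 2], [-1, 1]] has det V = -1, so V^{-1} = adj(V)/det V = [[-1, 2], [-1, 3]].
Modal coordinates z(0) = V^{-1} x(0): (-1)·3 + 2·(-2) = -7; (-1)·3 + 3·(-2) = -9; so z(0) = [-7, -9]^T.
x_2(t) = Σ_i (v_i)_2 · z_i(0) · e^{λ_i t} (row 2 of V times the modal terms).
x_2(1.5) = (-1)·(-7)·e^{-5·1.5} + 1·(-9)·e^{-4·1.5} = 7·0.000553 + (-9)·0.002479 = -0.0184.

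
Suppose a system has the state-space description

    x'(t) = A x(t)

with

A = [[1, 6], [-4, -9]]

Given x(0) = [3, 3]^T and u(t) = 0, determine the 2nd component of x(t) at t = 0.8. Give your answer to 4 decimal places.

-0.8139

det(sI - A) = s^2 - (tr A)s + det A, with tr A = 1 + (-9) = -8 and det A = 1·(-9) - 6·(-4) = -9 - (-24) = 15.
So p(s) = det(sI - A) = s^2 + 8s + 15.
Factor s^2 + 8s + 15: two numbers with sum -8 and product 15 are -3 and -5, so s^2 + 8s + 15 = (s + 3)(s + 5).
Hence p(s) = (s + 3) (s + 5), with roots -5, -3.
The eigenvalues -5, -3 are distinct and real, so A is diagonalisable and x(t) = e^{At} x(0) = V diag(e^{λ_i t}) V^{-1} x(0), where the columns of V are the eigenvectors.
λ = -5: A - (-5)I = [[6, 6], [-4, -4]]. Row 1 gives 6·v1 + 6·v2 = 0, so take v_1 = [1, -1]^T.
λ = -3: A - (-3)I = [[4, 6], [-4, -6]]. Row 1 gives 4·v1 + 6·v2 = 0, so take v_2 = [-3, 2]^T.
V = [v_1 v_2] = [[1, -3], [-1, 2]] has det V = -1, so V^{-1} = adj(V)/det V = [[-2, -3], [-1, -1]].
Modal coordinates z(0) = V^{-1} x(0): (-2)·3 + (-3)·3 = -15; (-1)·3 + (-1)·3 = -6; so z(0) = [-15, -6]^T.
x_2(t) = Σ_i (v_i)_2 · z_i(0) · e^{λ_i t} (row 2 of V times the modal terms).
x_2(0.8) = (-1)·(-15)·e^{-5·0.8} + 2·(-6)·e^{-3·0.8} = 15·0.018316 + (-12)·0.090718 = -0.8139.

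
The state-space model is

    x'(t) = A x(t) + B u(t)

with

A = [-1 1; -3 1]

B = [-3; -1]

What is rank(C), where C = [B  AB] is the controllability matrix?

AB = [[2], [8]]
Controllability matrix C = [B  AB] = [[-3, 2], [-1, 8]]
det(C) = (-3)·8 - 2·(-1) = -24 - (-2) = -22 ≠ 0, so rank(C) = 2.
rank(C) = 2 = n, so the pair (A, B) is completely controllable.

2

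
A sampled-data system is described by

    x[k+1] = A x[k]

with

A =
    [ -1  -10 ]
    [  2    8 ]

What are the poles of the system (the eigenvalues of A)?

3, 4

det(zI - A) = z^2 - (tr A)z + det A, with tr A = (-1) + 8 = 7 and det A = (-1)·8 - (-10)·2 = -8 - (-20) = 12.
So p(z) = det(zI - A) = z^2 - 7z + 12.
Factor z^2 - 7z + 12: two numbers with sum 7 and product 12 are 4 and 3, so z^2 - 7z + 12 = (z - 4)(z - 3).
Hence p(z) = (z - 4) (z - 3), with roots 3, 4.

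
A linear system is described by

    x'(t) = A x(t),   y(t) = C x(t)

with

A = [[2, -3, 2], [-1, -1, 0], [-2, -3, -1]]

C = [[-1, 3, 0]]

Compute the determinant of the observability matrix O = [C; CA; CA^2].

CA = [[-5, 0, -2]]
CA^2 = [[-6, 21, -8]]
Observability matrix O = [C; CA; CA^2] = [[-1, 3, 0], [-5, 0, -2], [-6, 21, -8]]
Expanding along the first row, det(O) = (-1)·(0·(-8) - (-2)·21) - 3·((-5)·(-8) - (-2)·(-6)) + 0·((-5)·21 - 0·(-6)) = (-1)·42 - 3·28 + 0·(-105) = -126
Since det(O) ≠ 0, rank(O) = 3 and the system is completely observable.

-126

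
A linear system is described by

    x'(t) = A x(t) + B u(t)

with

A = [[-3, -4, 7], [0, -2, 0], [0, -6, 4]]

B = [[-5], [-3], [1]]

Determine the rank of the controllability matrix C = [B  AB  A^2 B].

2

AB = [[34], [6], [22]]
A^2B = [[28], [-12], [52]]
Controllability matrix C = [B  AB  A^2B] = [[-5, 34, 28], [-3, 6, -12], [1, 22, 52]]
The rows r1, r2, r3 of C are linearly dependent: -r1 + 2·r2 + r3 = 0 (check each entry), so rank(C) ≤ 2.
The 2×2 minor from rows 1, 2, columns 1, 2 is (-5)·6 - 34·(-3) = -30 - (-102) = 72 ≠ 0, so rank(C) = 2.
rank(C) = 2 < n = 3, so the pair (A, B) is not completely controllable.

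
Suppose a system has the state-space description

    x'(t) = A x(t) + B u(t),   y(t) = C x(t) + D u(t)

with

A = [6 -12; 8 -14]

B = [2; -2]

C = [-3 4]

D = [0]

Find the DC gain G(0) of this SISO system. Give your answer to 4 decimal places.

-3.6667

G(0) = C(-A)^{-1}B + D = -C A^{-1} B + D.
det A = 12, so A^{-1} = (1/12)·adj(A) = [[-7/6, 1], [-2/3, 1/2]]
A^{-1} B = [-13/3, -7/3]^T
C A^{-1} B = 11/3
G(0) = D - C A^{-1} B = 0 - (11/3) = -11/3 ≈ -3.6667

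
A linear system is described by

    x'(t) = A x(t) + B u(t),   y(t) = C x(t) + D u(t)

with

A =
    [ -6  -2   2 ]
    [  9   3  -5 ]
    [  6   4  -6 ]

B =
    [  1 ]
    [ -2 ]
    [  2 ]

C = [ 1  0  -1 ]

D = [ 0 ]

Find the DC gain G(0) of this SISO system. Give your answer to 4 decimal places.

G(0) = C(-A)^{-1}B + D = -C A^{-1} B + D.
det A = -24, so A^{-1} = (1/-24)·adj(A) = [[-1/12, 1/6, -1/6], [-1, -1, 1/2], [-3/4, -1/2, 0]]
A^{-1} B = [-3/4, 2, 1/4]^T
C A^{-1} B = -1
G(0) = D - C A^{-1} B = 0 - (-1) = 1

1.0000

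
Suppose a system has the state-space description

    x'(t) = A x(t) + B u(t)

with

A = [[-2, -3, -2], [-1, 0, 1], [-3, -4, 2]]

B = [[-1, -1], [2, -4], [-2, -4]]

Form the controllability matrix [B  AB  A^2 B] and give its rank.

AB = [[0, 22], [-1, -3], [-9, 11]]
A^2B = [[21, -57], [-9, -11], [-14, -32]]
Controllability matrix C = [B  AB  A^2B] = [[-1, -1, 0, 22, 21, -57], [2, -4, -1, -3, -9, -11], [-2, -4, -9, 11, -14, -32]]
Take the 3×3 submatrix of C formed by columns 1, 2, 3: [[-1, -1, 0], [2, -4, -1], [-2, -4, -9]]. Its determinant is (-1)·((-4)·(-9) - (-1)·(-4)) - (-1)·(2·(-9) - (-1)·(-2)) + 0·(2·(-4) - (-4)·(-2)) = (-1)·32 - (-1)·(-20) + 0·(-16) = -52 ≠ 0.
So rank(C) ≥ 3; since C has 3 rows, rank(C) = 3.
rank(C) = 3 = n, so the pair (A, B) is completely controllable.

3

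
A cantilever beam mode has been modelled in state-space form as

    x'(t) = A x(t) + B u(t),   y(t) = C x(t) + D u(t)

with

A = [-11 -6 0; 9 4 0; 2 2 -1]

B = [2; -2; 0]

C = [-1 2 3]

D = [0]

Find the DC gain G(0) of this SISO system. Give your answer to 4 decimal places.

G(0) = C(-A)^{-1}B + D = -C A^{-1} B + D.
det A = -10, so A^{-1} = (1/-10)·adj(A) = [[2/5, 3/5, 0], [-9/10, -11/10, 0], [-1, -1, -1]]
A^{-1} B = [-2/5, 2/5, 0]^T
C A^{-1} B = 6/5
G(0) = D - C A^{-1} B = 0 - (6/5) = -6/5 ≈ -1.2000

-1.2000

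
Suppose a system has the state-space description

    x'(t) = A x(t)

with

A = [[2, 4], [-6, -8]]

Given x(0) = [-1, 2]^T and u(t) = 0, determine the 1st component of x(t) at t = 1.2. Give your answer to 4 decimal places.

det(sI - A) = s^2 - (tr A)s + det A, with tr A = 2 + (-8) = -6 and det A = 2·(-8) - 4·(-6) = -16 - (-24) = 8.
So p(s) = det(sI - A) = s^2 + 6s + 8.
Factor s^2 + 6s + 8: two numbers with sum -6 and product 8 are -2 and -4, so s^2 + 6s + 8 = (s + 2)(s + 4).
Hence p(s) = (s + 2) (s + 4), with roots -4, -2.
The eigenvalues -4, -2 are distinct and real, so A is diagonalisable and x(t) = e^{At} x(0) = V diag(e^{λ_i t}) V^{-1} x(0), where the columns of V are the eigenvectors.
λ = -4: A - (-4)I = [[6, 4], [-6, -4]]. Row 1 gives 6·v1 + 4·v2 = 0, so take v_1 = [-2, 3]^T.
λ = -2: A - (-2)I = [[4, 4], [-6, -6]]. Row 1 gives 4·v1 + 4·v2 = 0, so take v_2 = [1, -1]^T.
V = [v_1 v_2] = [[-2, 1], [3, -1]] has det V = -1, so V^{-1} = adj(V)/det V = [[1, 1], [3, 2]].
Modal coordinates z(0) = V^{-1} x(0): 1·(-1) + 1·2 = 1; 3·(-1) + 2·2 = 1; so z(0) = [1, 1]^T.
x_1(t) = Σ_i (v_i)_1 · z_i(0) · e^{λ_i t} (row 1 of V times the modal terms).
x_1(1.2) = (-2)·1·e^{-4·1.2} + 1·1·e^{-2·1.2} = (-2)·0.008230 + 1·0.090718 = 0.0743.

0.0743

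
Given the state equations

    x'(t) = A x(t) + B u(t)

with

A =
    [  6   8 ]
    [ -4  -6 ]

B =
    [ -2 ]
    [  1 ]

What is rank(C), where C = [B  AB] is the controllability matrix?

1

AB = [[-4], [2]]
Controllability matrix C = [B  AB] = [[-2, -4], [1, 2]]
Every column of C is a scalar multiple of column 1 = [-2, 1] (multipliers 1, 2), so the columns span a one-dimensional space.
C ≠ 0, hence rank(C) = 1.
rank(C) = 1 < n = 2, so the pair (A, B) is not completely controllable.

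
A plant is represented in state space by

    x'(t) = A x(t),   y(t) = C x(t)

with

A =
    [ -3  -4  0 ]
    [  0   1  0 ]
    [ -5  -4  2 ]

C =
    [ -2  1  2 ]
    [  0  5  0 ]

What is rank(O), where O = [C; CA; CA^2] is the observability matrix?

2

CA = [[-4, 1, 4], [0, 5, 0]]
CA^2 = [[-8, 1, 8], [0, 5, 0]]
Observability matrix O = [C; CA; CA^2] = [[-2, 1, 2], [0, 5, 0], [-4, 1, 4], [0, 5, 0], [-8, 1, 8], [0, 5, 0]]
The columns c1, c2, c3 of O are linearly dependent: c1 + c3 = 0 (check each entry), so rank(O) ≤ 2.
The 2×2 minor from rows 1, 2, columns 1, 2 is (-2)·5 - 1·0 = -10 - 0 = -10 ≠ 0, so rank(O) = 2.
rank(O) = 2 < n = 3, so the pair (A, C) is not completely observable.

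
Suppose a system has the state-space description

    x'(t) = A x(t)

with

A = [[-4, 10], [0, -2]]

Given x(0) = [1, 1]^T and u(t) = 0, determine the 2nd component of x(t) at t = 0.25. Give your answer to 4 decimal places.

det(sI - A) = s^2 - (tr A)s + det A, with tr A = (-4) + (-2) = -6 and det A = (-4)·(-2) - 10·0 = 8 - 0 = 8.
So p(s) = det(sI - A) = s^2 + 6s + 8.
Factor s^2 + 6s + 8: two numbers with sum -6 and product 8 are -2 and -4, so s^2 + 6s + 8 = (s + 2)(s + 4).
Hence p(s) = (s + 2) (s + 4), with roots -4, -2.
The eigenvalues -4, -2 are distinct and real, so A is diagonalisable and x(t) = e^{At} x(0) = V diag(e^{λ_i t}) V^{-1} x(0), where the columns of V are the eigenvectors.
λ = -4: A - (-4)I = [[0, 10], [0, 2]]. Row 1 gives 0·v1 + 10·v2 = 0, so take v_1 = [-1, 0]^T.
λ = -2: A - (-2)I = [[-2, 10], [0, 0]]. Row 1 gives (-2)·v1 + 10·v2 = 0, so take v_2 = [5, 1]^T.
V = [v_1 v_2] = [[-1, 5], [0, 1]] has det V = -1, so V^{-1} = adj(V)/det V = [[-1, 5], [0, 1]].
Modal coordinates z(0) = V^{-1} x(0): (-1)·1 + 5·1 = 4; 0·1 + 1·1 = 1; so z(0) = [4, 1]^T.
x_2(t) = Σ_i (v_i)_2 · z_i(0) · e^{λ_i t} (row 2 of V times the modal terms).
x_2(0.25) = 0·4·e^{-4·0.25} + 1·1·e^{-2·0.25} = 0·0.367879 + 1·0.606531 = 0.6065.

0.6065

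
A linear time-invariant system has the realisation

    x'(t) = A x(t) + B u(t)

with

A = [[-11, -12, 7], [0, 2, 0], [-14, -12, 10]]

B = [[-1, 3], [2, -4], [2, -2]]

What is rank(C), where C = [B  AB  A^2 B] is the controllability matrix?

2

AB = [[1, 1], [4, -8], [10, -14]]
A^2B = [[11, -13], [8, -16], [38, -58]]
Controllability matrix C = [B  AB  A^2B] = [[-1, 3, 1, 1, 11, -13], [2, -4, 4, -8, 8, -16], [2, -2, 10, -14, 38, -58]]
The rows r1, r2, r3 of C are linearly dependent: -2·r1 - 2·r2 + r3 = 0 (check each entry), so rank(C) ≤ 2.
The 2×2 minor from rows 1, 2, columns 1, 2 is (-1)·(-4) - 3·2 = 4 - 6 = -2 ≠ 0, so rank(C) = 2.
rank(C) = 2 < n = 3, so the pair (A, B) is not completely controllable.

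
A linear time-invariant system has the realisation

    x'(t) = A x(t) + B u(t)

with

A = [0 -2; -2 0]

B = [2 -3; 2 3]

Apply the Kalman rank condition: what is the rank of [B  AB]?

AB = [[-4, -6], [-4, 6]]
Controllability matrix C = [B  AB] = [[2, -3, -4, -6], [2, 3, -4, 6]]
Take the 2×2 submatrix of C formed by columns 1, 2: [[2, -3], [2, 3]]. Its determinant is 2·3 - (-3)·2 = 6 - (-6) = 12 ≠ 0.
So rank(C) ≥ 2; since C has 2 rows, rank(C) = 2.
rank(C) = 2 = n, so the pair (A, B) is completely controllable.

2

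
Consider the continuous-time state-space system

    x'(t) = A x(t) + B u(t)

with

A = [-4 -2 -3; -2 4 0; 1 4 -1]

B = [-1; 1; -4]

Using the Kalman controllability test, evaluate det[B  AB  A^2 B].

AB = [[14], [6], [7]]
A^2B = [[-89], [-4], [31]]
Controllability matrix C = [B  AB  A^2B] = [[-1, 14, -89], [1, 6, -4], [-4, 7, 31]]
Expanding along the first row, det(C) = (-1)·(6·31 - (-4)·7) - 14·(1·31 - (-4)·(-4)) + (-89)·(1·7 - 6·(-4)) = (-1)·214 - 14·15 + (-89)·31 = -3183
Since det(C) ≠ 0, rank(C) = 3 and the system is completely controllable.

-3183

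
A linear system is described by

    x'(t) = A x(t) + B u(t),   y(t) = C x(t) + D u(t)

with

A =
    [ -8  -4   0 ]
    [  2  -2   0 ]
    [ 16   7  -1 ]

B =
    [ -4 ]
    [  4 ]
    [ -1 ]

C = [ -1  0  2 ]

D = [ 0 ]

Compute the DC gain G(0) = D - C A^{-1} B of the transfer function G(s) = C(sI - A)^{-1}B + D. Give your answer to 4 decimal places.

G(0) = C(-A)^{-1}B + D = -C A^{-1} B + D.
det A = -24, so A^{-1} = (1/-24)·adj(A) = [[-1/12, 1/6, 0], [-1/12, -1/3, 0], [-23/12, 1/3, -1]]
A^{-1} B = [1, -1, 10]^T
C A^{-1} B = 19
G(0) = D - C A^{-1} B = 0 - (19) = -19

-19.0000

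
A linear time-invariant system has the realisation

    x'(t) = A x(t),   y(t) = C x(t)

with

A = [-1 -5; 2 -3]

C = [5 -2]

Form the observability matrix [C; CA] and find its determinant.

-113

CA = [[-9, -19]]
Observability matrix O = [C; CA] = [[5, -2], [-9, -19]]
det(O) = 5·(-19) - (-2)·(-9) = -95 - 18 = -113
Since det(O) ≠ 0, rank(O) = 2 and the system is completely observable.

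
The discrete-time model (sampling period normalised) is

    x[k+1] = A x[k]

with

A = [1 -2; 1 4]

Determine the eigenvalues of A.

2, 3

det(zI - A) = z^2 - (tr A)z + det A, with tr A = 1 + 4 = 5 and det A = 1·4 - (-2)·1 = 4 - (-2) = 6.
So p(z) = det(zI - A) = z^2 - 5z + 6.
Factor z^2 - 5z + 6: two numbers with sum 5 and product 6 are 3 and 2, so z^2 - 5z + 6 = (z - 3)(z - 2).
Hence p(z) = (z - 3) (z - 2), with roots 2, 3.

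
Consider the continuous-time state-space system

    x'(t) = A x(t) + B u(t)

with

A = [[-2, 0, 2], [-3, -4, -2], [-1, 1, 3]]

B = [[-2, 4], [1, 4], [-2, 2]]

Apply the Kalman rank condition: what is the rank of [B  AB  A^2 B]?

3

AB = [[0, -4], [6, -32], [-3, 6]]
A^2B = [[-6, 20], [-18, 128], [-3, -10]]
Controllability matrix C = [B  AB  A^2B] = [[-2, 4, 0, -4, -6, 20], [1, 4, 6, -32, -18, 128], [-2, 2, -3, 6, -3, -10]]
Take the 3×3 submatrix of C formed by columns 1, 2, 3: [[-2, 4, 0], [1, 4, 6], [-2, 2, -3]]. Its determinant is (-2)·(4·(-3) - 6·2) - 4·(1·(-3) - 6·(-2)) + 0·(1·2 - 4·(-2)) = (-2)·(-24) - 4·9 + 0·10 = 12 ≠ 0.
So rank(C) ≥ 3; since C has 3 rows, rank(C) = 3.
rank(C) = 3 = n, so the pair (A, B) is completely controllable.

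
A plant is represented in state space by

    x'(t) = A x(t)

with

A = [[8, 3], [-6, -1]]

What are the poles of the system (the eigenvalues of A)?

det(sI - A) = s^2 - (tr A)s + det A, with tr A = 8 + (-1) = 7 and det A = 8·(-1) - 3·(-6) = -8 - (-18) = 10.
So p(s) = det(sI - A) = s^2 - 7s + 10.
Factor s^2 - 7s + 10: two numbers with sum 7 and product 10 are 5 and 2, so s^2 - 7s + 10 = (s - 5)(s - 2).
Hence p(s) = (s - 5) (s - 2), with roots 2, 5.
At least one eigenvalue has non-negative real part, so the system is not asymptotically stable.

2, 5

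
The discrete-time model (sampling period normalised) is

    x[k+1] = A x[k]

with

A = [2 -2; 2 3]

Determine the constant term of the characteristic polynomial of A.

10

For a 2×2 matrix, det(zI - A) = z^2 - (tr A)z + det A.
tr A = 5, det A = 10.
So p(z) = z^2 - 5z + 10.
The constant term is 10.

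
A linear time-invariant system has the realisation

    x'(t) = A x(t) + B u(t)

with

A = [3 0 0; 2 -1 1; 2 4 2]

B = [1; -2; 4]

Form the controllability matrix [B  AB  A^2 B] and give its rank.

AB = [[3], [8], [2]]
A^2B = [[9], [0], [42]]
Controllability matrix C = [B  AB  A^2B] = [[1, 3, 9], [-2, 8, 0], [4, 2, 42]]
det(C) = 1·(8·42 - 0·2) - 3·((-2)·42 - 0·4) + 9·((-2)·2 - 8·4) = 1·336 - 3·(-84) + 9·(-36) = 264 ≠ 0, so rank(C) = 3.
rank(C) = 3 = n, so the pair (A, B) is completely controllable.

3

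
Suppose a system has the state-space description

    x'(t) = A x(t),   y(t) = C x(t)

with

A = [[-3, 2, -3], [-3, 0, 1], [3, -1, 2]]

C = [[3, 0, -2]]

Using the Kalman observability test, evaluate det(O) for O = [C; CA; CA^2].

CA = [[-15, 8, -13]]
CA^2 = [[-18, -17, 27]]
Observability matrix O = [C; CA; CA^2] = [[3, 0, -2], [-15, 8, -13], [-18, -17, 27]]
Expanding along the first row, det(O) = 3·(8·27 - (-13)·(-17)) - 0·((-15)·27 - (-13)·(-18)) + (-2)·((-15)·(-17) - 8·(-18)) = 3·(-5) - 0·(-639) + (-2)·399 = -813
Since det(O) ≠ 0, rank(O) = 3 and the system is completely observable.

-813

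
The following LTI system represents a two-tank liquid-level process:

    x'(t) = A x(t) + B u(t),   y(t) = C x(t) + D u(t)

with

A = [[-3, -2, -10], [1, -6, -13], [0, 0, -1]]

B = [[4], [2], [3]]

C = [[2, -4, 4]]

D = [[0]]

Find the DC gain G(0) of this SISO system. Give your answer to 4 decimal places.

31.2000

G(0) = C(-A)^{-1}B + D = -C A^{-1} B + D.
det A = -20, so A^{-1} = (1/-20)·adj(A) = [[-3/10, 1/10, 17/10], [-1/20, -3/20, 49/20], [0, 0, -1]]
A^{-1} B = [41/10, 137/20, -3]^T
C A^{-1} B = -156/5
G(0) = D - C A^{-1} B = 0 - (-156/5) = 156/5 ≈ 31.2000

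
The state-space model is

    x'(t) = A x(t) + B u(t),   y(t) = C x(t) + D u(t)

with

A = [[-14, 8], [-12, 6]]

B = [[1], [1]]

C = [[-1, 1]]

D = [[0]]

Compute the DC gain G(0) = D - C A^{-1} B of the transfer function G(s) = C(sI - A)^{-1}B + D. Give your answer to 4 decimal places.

0.0000

G(0) = C(-A)^{-1}B + D = -C A^{-1} B + D.
det A = 12, so A^{-1} = (1/12)·adj(A) = [[1/2, -2/3], [1, -7/6]]
A^{-1} B = [-1/6, -1/6]^T
C A^{-1} B = 0
G(0) = D - C A^{-1} B = 0 - (0) = 0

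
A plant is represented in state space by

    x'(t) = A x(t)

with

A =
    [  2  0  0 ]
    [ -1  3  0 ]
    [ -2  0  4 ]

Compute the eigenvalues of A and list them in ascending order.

2, 3, 4

det(sI - A) = s^3 - (tr A)s^2 + (M11 + M22 + M33)s - det A, where Mii is the 2×2 principal minor of A obtained by deleting row i and column i.
tr A = 2 + 3 + 4 = 9; M11 = 3·4 - 0·0 = 12 - 0 = 12; M22 = 2·4 - 0·(-2) = 8 - 0 = 8; M33 = 2·3 - 0·(-1) = 6 - 0 = 6; sum of minors = 26.
det A = 2·(3·4 - 0·0) - 0·((-1)·4 - 0·(-2)) + 0·((-1)·0 - 3·(-2)) = 2·12 - 0·(-4) + 0·6 = 24.
So p(s) = det(sI - A) = s^3 - 9s^2 + 26s - 24.
Rational-root test: any integer root divides -24. Testing small divisors, s = 2 works: p(2) = 8 + (-36) + 52 + (-24) = 0, so (s - 2) is a factor.
Dividing, p(s) = (s - 2)(s^2 - 7s + 12).
Factor s^2 - 7s + 12: two numbers with sum 7 and product 12 are 4 and 3, so s^2 - 7s + 12 = (s - 4)(s - 3).
Hence p(s) = (s - 4) (s - 3) (s - 2), with roots 2, 3, 4.
At least one eigenvalue has non-negative real part, so the system is not asymptotically stable.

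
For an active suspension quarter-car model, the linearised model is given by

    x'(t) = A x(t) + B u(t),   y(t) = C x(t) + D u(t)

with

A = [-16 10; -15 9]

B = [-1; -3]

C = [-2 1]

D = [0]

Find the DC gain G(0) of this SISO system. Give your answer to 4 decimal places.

G(0) = C(-A)^{-1}B + D = -C A^{-1} B + D.
det A = 6, so A^{-1} = (1/6)·adj(A) = [[3/2, -5/3], [5/2, -8/3]]
A^{-1} B = [7/2, 11/2]^T
C A^{-1} B = -3/2
G(0) = D - C A^{-1} B = 0 - (-3/2) = 3/2 ≈ 1.5000

1.5000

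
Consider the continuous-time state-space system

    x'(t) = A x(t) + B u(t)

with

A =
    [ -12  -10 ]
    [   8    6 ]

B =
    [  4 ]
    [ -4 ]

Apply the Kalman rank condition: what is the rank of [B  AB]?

1

AB = [[-8], [8]]
Controllability matrix C = [B  AB] = [[4, -8], [-4, 8]]
Every column of C is a scalar multiple of column 1 = [4, -4] (multipliers 1, -2), so the columns span a one-dimensional space.
C ≠ 0, hence rank(C) = 1.
rank(C) = 1 < n = 2, so the pair (A, B) is not completely controllable.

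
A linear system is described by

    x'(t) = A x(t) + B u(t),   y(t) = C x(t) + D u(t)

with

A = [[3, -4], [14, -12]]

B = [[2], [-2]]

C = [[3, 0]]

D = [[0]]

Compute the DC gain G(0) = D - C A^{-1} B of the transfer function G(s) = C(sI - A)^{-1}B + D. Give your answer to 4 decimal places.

4.8000

G(0) = C(-A)^{-1}B + D = -C A^{-1} B + D.
det A = 20, so A^{-1} = (1/20)·adj(A) = [[-3/5, 1/5], [-7/10, 3/20]]
A^{-1} B = [-8/5, -17/10]^T
C A^{-1} B = -24/5
G(0) = D - C A^{-1} B = 0 - (-24/5) = 24/5 ≈ 4.8000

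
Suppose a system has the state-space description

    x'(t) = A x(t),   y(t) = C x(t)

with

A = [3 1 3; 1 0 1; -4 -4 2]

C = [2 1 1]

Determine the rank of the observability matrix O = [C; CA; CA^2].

3

CA = [[3, -2, 9]]
CA^2 = [[-29, -33, 25]]
Observability matrix O = [C; CA; CA^2] = [[2, 1, 1], [3, -2, 9], [-29, -33, 25]]
det(O) = 2·((-2)·25 - 9·(-33)) - 1·(3·25 - 9·(-29)) + 1·(3·(-33) - (-2)·(-29)) = 2·247 - 1·336 + 1·(-157) = 1 ≠ 0, so rank(O) = 3.
rank(O) = 3 = n, so the pair (A, C) is completely observable.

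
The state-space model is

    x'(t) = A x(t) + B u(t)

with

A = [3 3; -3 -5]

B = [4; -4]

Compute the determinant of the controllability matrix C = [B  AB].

AB = [[0], [8]]
Controllability matrix C = [B  AB] = [[4, 0], [-4, 8]]
det(C) = 4·8 - 0·(-4) = 32 - 0 = 32
Since det(C) ≠ 0, rank(C) = 2 and the system is completely controllable.

32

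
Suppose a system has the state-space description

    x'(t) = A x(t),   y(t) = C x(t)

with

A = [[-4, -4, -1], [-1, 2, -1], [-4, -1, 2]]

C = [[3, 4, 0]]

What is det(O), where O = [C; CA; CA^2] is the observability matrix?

CA = [[-16, -4, -7]]
CA^2 = [[96, 63, 6]]
Observability matrix O = [C; CA; CA^2] = [[3, 4, 0], [-16, -4, -7], [96, 63, 6]]
Expanding along the first row, det(O) = 3·((-4)·6 - (-7)·63) - 4·((-16)·6 - (-7)·96) + 0·((-16)·63 - (-4)·96) = 3·417 - 4·576 + 0·(-624) = -1053
Since det(O) ≠ 0, rank(O) = 3 and the system is completely observable.

-1053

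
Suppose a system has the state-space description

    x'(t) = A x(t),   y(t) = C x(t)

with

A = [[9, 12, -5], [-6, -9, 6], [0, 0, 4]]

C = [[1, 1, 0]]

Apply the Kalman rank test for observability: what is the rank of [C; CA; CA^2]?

2

CA = [[3, 3, 1]]
CA^2 = [[9, 9, 7]]
Observability matrix O = [C; CA; CA^2] = [[1, 1, 0], [3, 3, 1], [9, 9, 7]]
The columns c1, c2, c3 of O are linearly dependent: -c1 + c2 = 0 (check each entry), so rank(O) ≤ 2.
The 2×2 minor from rows 1, 2, columns 1, 3 is 1·1 - 0·3 = 1 - 0 = 1 ≠ 0, so rank(O) = 2.
rank(O) = 2 < n = 3, so the pair (A, C) is not completely observable.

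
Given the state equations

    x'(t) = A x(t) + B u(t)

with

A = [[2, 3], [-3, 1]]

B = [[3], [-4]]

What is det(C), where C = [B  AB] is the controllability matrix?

-63

AB = [[-6], [-13]]
Controllability matrix C = [B  AB] = [[3, -6], [-4, -13]]
det(C) = 3·(-13) - (-6)·(-4) = -39 - 24 = -63
Since det(C) ≠ 0, rank(C) = 2 and the system is completely controllable.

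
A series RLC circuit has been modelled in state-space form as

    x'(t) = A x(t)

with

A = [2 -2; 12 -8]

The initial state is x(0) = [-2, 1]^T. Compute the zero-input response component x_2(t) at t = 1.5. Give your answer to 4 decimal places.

-0.6598

det(sI - A) = s^2 - (tr A)s + det A, with tr A = 2 + (-8) = -6 and det A = 2·(-8) - (-2)·12 = -16 - (-24) = 8.
So p(s) = det(sI - A) = s^2 + 6s + 8.
Factor s^2 + 6s + 8: two numbers with sum -6 and product 8 are -2 and -4, so s^2 + 6s + 8 = (s + 2)(s + 4).
Hence p(s) = (s + 2) (s + 4), with roots -4, -2.
The eigenvalues -4, -2 are distinct and real, so A is diagonalisable and x(t) = e^{At} x(0) = V diag(e^{λ_i t}) V^{-1} x(0), where the columns of V are the eigenvectors.
λ = -4: A - (-4)I = [[6, -2], [12, -4]]. Row 1 gives 6·v1 + (-2)·v2 = 0, so take v_1 = [-1, -3]^T.
λ = -2: A - (-2)I = [[4, -2], [12, -6]]. Row 1 gives 4·v1 + (-2)·v2 = 0, so take v_2 = [1, 2]^T.
V = [v_1 v_2] = [[-1, 1], [-3, 2]] has det V = 1, so V^{-1} = adj(V)/det V = [[2, -1], [3, -1]].
Modal coordinates z(0) = V^{-1} x(0): 2·(-2) + (-1)·1 = -5; 3·(-2) + (-1)·1 = -7; so z(0) = [-5, -7]^T.
x_2(t) = Σ_i (v_i)_2 · z_i(0) · e^{λ_i t} (row 2 of V times the modal terms).
x_2(1.5) = (-3)·(-5)·e^{-4·1.5} + 2·(-7)·e^{-2·1.5} = 15·0.002479 + (-14)·0.049787 = -0.6598.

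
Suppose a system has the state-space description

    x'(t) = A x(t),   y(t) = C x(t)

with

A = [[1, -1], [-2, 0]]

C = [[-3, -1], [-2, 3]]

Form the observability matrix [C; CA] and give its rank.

CA = [[-1, 3], [-8, 2]]
Observability matrix O = [C; CA] = [[-3, -1], [-2, 3], [-1, 3], [-8, 2]]
Take the 2×2 submatrix of O formed by rows 1, 2: [[-3, -1], [-2, 3]]. Its determinant is (-3)·3 - (-1)·(-2) = -9 - 2 = -11 ≠ 0.
So rank(O) ≥ 2; since O has 2 columns, rank(O) = 2.
rank(O) = 2 = n, so the pair (A, C) is completely observable.

2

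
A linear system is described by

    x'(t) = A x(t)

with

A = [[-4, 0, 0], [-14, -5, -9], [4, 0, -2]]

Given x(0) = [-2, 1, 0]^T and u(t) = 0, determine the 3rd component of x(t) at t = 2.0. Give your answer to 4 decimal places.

det(sI - A) = s^3 - (tr A)s^2 + (M11 + M22 + M33)s - det A, where Mii is the 2×2 principal minor of A obtained by deleting row i and column i.
tr A = (-4) + (-5) + (-2) = -11; M11 = (-5)·(-2) - (-9)·0 = 10 - 0 = 10; M22 = (-4)·(-2) - 0·4 = 8 - 0 = 8; M33 = (-4)·(-5) - 0·(-14) = 20 - 0 = 20; sum of minors = 38.
det A = (-4)·((-5)·(-2) - (-9)·0) - 0·((-14)·(-2) - (-9)·4) + 0·((-14)·0 - (-5)·4) = (-4)·10 - 0·64 + 0·20 = -40.
So p(s) = det(sI - A) = s^3 + 11s^2 + 38s + 40.
Rational-root test: any integer root divides 40. Testing small divisors, s = -2 works: p(-2) = -8 + 44 + (-76) + 40 = 0, so (s + 2) is a factor.
Dividing, p(s) = (s + 2)(s^2 + 9s + 20).
Factor s^2 + 9s + 20: two numbers with sum -9 and product 20 are -4 and -5, so s^2 + 9s + 20 = (s + 4)(s + 5).
Hence p(s) = (s + 2) (s + 4) (s + 5), with roots -5, -4, -2.
The eigenvalues -5, -4, -2 are distinct and real, so A is diagonalisable and x(t) = e^{At} x(0) = V diag(e^{λ_i t}) V^{-1} x(0), where the columns of V are the eigenvectors.
λ = -5: A - (-5)I = [[1, 0, 0], [-14, 0, -9], [4, 0, 3]]. v must be orthogonal to every row; (row 1) × (row 2) = [0, 9, 0], so take v_1 = [0, 1, 0]^T.
λ = -4: A - (-4)I = [[0, 0, 0], [-14, -1, -9], [4, 0, 2]]. v must be orthogonal to every row; (row 2) × (row 3) = [-2, -8, 4], so take v_2 = [-1, -4, 2]^T.
λ = -2: A - (-2)I = [[-2, 0, 0], [-14, -3, -9], [4, 0, 0]]. v must be orthogonal to every row; (row 1) × (row 2) = [0, -18, 6], so take v_3 = [0, 3, -1]^T.
V = [v_1 v_2 v_3] = [[0, -1, 0], [1, -4, 3], [0, 2, -1]] has det V = -1, so V^{-1} = adj(V)/det V = [[2, 1, 3], [-1, 0, 0], [-2, 0, -1]].
Modal coordinates z(0) = V^{-1} x(0): 2·(-2) + 1·1 + 3·0 = -3; (-1)·(-2) + 0·1 + 0·0 = 2; (-2)·(-2) + 0·1 + (-1)·0 = 4; so z(0) = [-3, 2, 4]^T.
x_3(t) = Σ_i (v_i)_3 · z_i(0) · e^{λ_i t} (row 3 of V times the modal terms).
x_3(2.0) = 0·(-3)·e^{-5·2.0} + 2·2·e^{-4·2.0} + (-1)·4·e^{-2·2.0} = 0·0.000045 + 4·0.000335 + (-4)·0.018316 = -0.0719.

-0.0719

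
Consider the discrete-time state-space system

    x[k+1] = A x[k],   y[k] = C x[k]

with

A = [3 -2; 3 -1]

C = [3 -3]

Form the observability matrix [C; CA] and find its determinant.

CA = [[0, -3]]
Observability matrix O = [C; CA] = [[3, -3], [0, -3]]
det(O) = 3·(-3) - (-3)·0 = -9 - 0 = -9
Since det(O) ≠ 0, rank(O) = 2 and the system is completely observable.

-9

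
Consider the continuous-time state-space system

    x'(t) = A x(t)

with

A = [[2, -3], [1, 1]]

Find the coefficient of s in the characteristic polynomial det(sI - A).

For a 2×2 matrix, det(sI - A) = s^2 - (tr A)s + det A.
tr A = 3, det A = 5.
So p(s) = s^2 - 3s + 5.
The coefficient of s is -3.

-3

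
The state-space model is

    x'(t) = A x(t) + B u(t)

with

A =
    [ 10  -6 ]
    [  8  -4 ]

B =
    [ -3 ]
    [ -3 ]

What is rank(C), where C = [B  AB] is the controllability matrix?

1

AB = [[-12], [-12]]
Controllability matrix C = [B  AB] = [[-3, -12], [-3, -12]]
Every column of C is a scalar multiple of column 1 = [-3, -3] (multipliers 1, 4), so the columns span a one-dimensional space.
C ≠ 0, hence rank(C) = 1.
rank(C) = 1 < n = 2, so the pair (A, B) is not completely controllable.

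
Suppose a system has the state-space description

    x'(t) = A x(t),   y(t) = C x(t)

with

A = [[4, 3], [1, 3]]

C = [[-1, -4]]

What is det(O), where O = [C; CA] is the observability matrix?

CA = [[-8, -15]]
Observability matrix O = [C; CA] = [[-1, -4], [-8, -15]]
det(O) = (-1)·(-15) - (-4)·(-8) = 15 - 32 = -17
Since det(O) ≠ 0, rank(O) = 2 and the system is completely observable.

-17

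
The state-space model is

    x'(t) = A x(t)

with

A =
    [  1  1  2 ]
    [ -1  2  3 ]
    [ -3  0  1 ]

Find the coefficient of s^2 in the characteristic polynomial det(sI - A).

-4

Expand det(sI - A) for the 3×3 matrix.
p(s) = s^3 - 4s^2 + 12s - 6.
(Check: constant term = det(-A) = (-1)^3 det A = -6; coefficient of s^2 = -tr A = -4.)
The coefficient of s^2 is -4.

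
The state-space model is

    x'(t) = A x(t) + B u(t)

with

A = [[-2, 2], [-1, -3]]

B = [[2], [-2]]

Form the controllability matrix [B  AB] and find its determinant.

AB = [[-8], [4]]
Controllability matrix C = [B  AB] = [[2, -8], [-2, 4]]
det(C) = 2·4 - (-8)·(-2) = 8 - 16 = -8
Since det(C) ≠ 0, rank(C) = 2 and the system is completely controllable.

-8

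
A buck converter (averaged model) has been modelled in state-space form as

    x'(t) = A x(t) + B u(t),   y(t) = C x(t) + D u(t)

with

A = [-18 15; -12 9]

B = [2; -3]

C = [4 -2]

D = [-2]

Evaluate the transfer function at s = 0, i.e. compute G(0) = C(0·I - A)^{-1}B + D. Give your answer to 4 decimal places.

G(0) = C(-A)^{-1}B + D = -C A^{-1} B + D.
det A = 18, so A^{-1} = (1/18)·adj(A) = [[1/2, -5/6], [2/3, -1]]
A^{-1} B = [7/2, 13/3]^T
C A^{-1} B = 16/3
G(0) = D - C A^{-1} B = -2 - (16/3) = -22/3 ≈ -7.3333

-7.3333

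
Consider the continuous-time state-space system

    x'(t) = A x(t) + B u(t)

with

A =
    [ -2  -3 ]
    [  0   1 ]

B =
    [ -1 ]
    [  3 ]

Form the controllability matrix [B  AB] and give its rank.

AB = [[-7], [3]]
Controllability matrix C = [B  AB] = [[-1, -7], [3, 3]]
det(C) = (-1)·3 - (-7)·3 = -3 - (-21) = 18 ≠ 0, so rank(C) = 2.
rank(C) = 2 = n, so the pair (A, B) is completely controllable.

2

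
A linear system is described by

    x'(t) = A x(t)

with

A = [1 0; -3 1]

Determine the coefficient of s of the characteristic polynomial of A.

-2

For a 2×2 matrix, det(sI - A) = s^2 - (tr A)s + det A.
tr A = 2, det A = 1.
So p(s) = s^2 - 2s + 1.
The coefficient of s is -2.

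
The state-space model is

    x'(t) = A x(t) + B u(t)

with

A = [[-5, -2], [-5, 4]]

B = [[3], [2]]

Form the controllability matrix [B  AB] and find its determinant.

17

AB = [[-19], [-7]]
Controllability matrix C = [B  AB] = [[3, -19], [2, -7]]
det(C) = 3·(-7) - (-19)·2 = -21 - (-38) = 17
Since det(C) ≠ 0, rank(C) = 2 and the system is completely controllable.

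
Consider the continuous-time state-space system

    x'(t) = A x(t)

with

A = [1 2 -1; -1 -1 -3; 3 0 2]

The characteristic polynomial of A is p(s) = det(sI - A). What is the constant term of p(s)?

Expand det(sI - A) for the 3×3 matrix.
p(s) = s^3 - 2s^2 + 4s + 19.
(Check: constant term = det(-A) = (-1)^3 det A = 19; coefficient of s^2 = -tr A = -2.)
The constant term is 19.

19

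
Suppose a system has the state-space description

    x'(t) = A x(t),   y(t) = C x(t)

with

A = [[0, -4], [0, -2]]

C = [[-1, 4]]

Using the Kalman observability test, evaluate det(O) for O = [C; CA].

4

CA = [[0, -4]]
Observability matrix O = [C; CA] = [[-1, 4], [0, -4]]
det(O) = (-1)·(-4) - 4·0 = 4 - 0 = 4
Since det(O) ≠ 0, rank(O) = 2 and the system is completely observable.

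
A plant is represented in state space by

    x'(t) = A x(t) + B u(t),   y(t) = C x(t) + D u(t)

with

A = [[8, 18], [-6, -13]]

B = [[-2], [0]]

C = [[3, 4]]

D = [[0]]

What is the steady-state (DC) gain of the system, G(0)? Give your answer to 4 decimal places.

-7.5000

G(0) = C(-A)^{-1}B + D = -C A^{-1} B + D.
det A = 4, so A^{-1} = (1/4)·adj(A) = [[-13/4, -9/2], [3/2, 2]]
A^{-1} B = [13/2, -3]^T
C A^{-1} B = 15/2
G(0) = D - C A^{-1} B = 0 - (15/2) = -15/2 ≈ -7.5000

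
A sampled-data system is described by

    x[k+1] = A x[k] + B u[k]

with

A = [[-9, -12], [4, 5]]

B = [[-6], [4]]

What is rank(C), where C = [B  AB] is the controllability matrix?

AB = [[6], [-4]]
Controllability matrix C = [B  AB] = [[-6, 6], [4, -4]]
Every column of C is a scalar multiple of column 1 = [-6, 4] (multipliers 1, -1), so the columns span a one-dimensional space.
C ≠ 0, hence rank(C) = 1.
rank(C) = 1 < n = 2, so the pair (A, B) is not completely controllable.

1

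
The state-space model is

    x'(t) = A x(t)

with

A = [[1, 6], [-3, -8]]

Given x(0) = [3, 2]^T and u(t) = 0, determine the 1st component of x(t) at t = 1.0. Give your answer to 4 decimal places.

det(sI - A) = s^2 - (tr A)s + det A, with tr A = 1 + (-8) = -7 and det A = 1·(-8) - 6·(-3) = -8 - (-18) = 10.
So p(s) = det(sI - A) = s^2 + 7s + 10.
Factor s^2 + 7s + 10: two numbers with sum -7 and product 10 are -2 and -5, so s^2 + 7s + 10 = (s + 2)(s + 5).
Hence p(s) = (s + 2) (s + 5), with roots -5, -2.
The eigenvalues -5, -2 are distinct and real, so A is diagonalisable and x(t) = e^{At} x(0) = V diag(e^{λ_i t}) V^{-1} x(0), where the columns of V are the eigenvectors.
λ = -5: A - (-5)I = [[6, 6], [-3, -3]]. Row 1 gives 6·v1 + 6·v2 = 0, so take v_1 = [1, -1]^T.
λ = -2: A - (-2)I = [[3, 6], [-3, -6]]. Row 1 gives 3·v1 + 6·v2 = 0, so take v_2 = [2, -1]^T.
V = [v_1 v_2] = [[1, 2], [-1, -1]] has det V = 1, so V^{-1} = adj(V)/det V = [[-1, -2], [1, 1]].
Modal coordinates z(0) = V^{-1} x(0): (-1)·3 + (-2)·2 = -7; 1·3 + 1·2 = 5; so z(0) = [-7, 5]^T.
x_1(t) = Σ_i (v_i)_1 · z_i(0) · e^{λ_i t} (row 1 of V times the modal terms).
x_1(1.0) = 1·(-7)·e^{-5·1.0} + 2·5·e^{-2·1.0} = (-7)·0.006738 + 10·0.135335 = 1.3062.

1.3062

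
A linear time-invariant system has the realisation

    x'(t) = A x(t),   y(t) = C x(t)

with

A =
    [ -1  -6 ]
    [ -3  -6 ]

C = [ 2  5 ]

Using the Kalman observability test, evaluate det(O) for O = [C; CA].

1

CA = [[-17, -42]]
Observability matrix O = [C; CA] = [[2, 5], [-17, -42]]
det(O) = 2·(-42) - 5·(-17) = -84 - (-85) = 1
Since det(O) ≠ 0, rank(O) = 2 and the system is completely observable.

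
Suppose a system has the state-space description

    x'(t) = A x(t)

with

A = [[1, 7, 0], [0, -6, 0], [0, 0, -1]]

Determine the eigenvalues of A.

-6, -1, 1

det(sI - A) = s^3 - (tr A)s^2 + (M11 + M22 + M33)s - det A, where Mii is the 2×2 principal minor of A obtained by deleting row i and column i.
tr A = 1 + (-6) + (-1) = -6; M11 = (-6)·(-1) - 0·0 = 6 - 0 = 6; M22 = 1·(-1) - 0·0 = -1 - 0 = -1; M33 = 1·(-6) - 7·0 = -6 - 0 = -6; sum of minors = -1.
det A = 1·((-6)·(-1) - 0·0) - 7·(0·(-1) - 0·0) + 0·(0·0 - (-6)·0) = 1·6 - 7·0 + 0·0 = 6.
So p(s) = det(sI - A) = s^3 + 6s^2 - s - 6.
Rational-root test: any integer root divides -6. Testing small divisors, s = -1 works: p(-1) = -1 + 6 + 1 + (-6) = 0, so (s + 1) is a factor.
Dividing, p(s) = (s + 1)(s^2 + 5s - 6).
Factor s^2 + 5s - 6: two numbers with sum -5 and product -6 are 1 and -6, so s^2 + 5s - 6 = (s - 1)(s + 6).
Hence p(s) = (s - 1) (s + 1) (s + 6), with roots -6, -1, 1.
At least one eigenvalue has non-negative real part, so the system is not asymptotically stable.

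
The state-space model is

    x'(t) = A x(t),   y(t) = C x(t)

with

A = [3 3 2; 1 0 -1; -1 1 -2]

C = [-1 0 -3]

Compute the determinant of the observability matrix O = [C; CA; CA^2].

CA = [[0, -6, 4]]
CA^2 = [[-10, 4, -2]]
Observability matrix O = [C; CA; CA^2] = [[-1, 0, -3], [0, -6, 4], [-10, 4, -2]]
Expanding along the first row, det(O) = (-1)·((-6)·(-2) - 4·4) - 0·(0·(-2) - 4·(-10)) + (-3)·(0·4 - (-6)·(-10)) = (-1)·(-4) - 0·40 + (-3)·(-60) = 184
Since det(O) ≠ 0, rank(O) = 3 and the system is completely observable.

184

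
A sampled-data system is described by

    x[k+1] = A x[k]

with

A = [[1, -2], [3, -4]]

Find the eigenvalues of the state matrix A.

det(zI - A) = z^2 - (tr A)z + det A, with tr A = 1 + (-4) = -3 and det A = 1·(-4) - (-2)·3 = -4 - (-6) = 2.
So p(z) = det(zI - A) = z^2 + 3z + 2.
Factor z^2 + 3z + 2: two numbers with sum -3 and product 2 are -1 and -2, so z^2 + 3z + 2 = (z + 1)(z + 2).
Hence p(z) = (z + 1) (z + 2), with roots -2, -1.

-2, -1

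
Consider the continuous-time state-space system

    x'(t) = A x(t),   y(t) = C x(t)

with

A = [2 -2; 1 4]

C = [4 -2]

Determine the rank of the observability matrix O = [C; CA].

CA = [[6, -16]]
Observability matrix O = [C; CA] = [[4, -2], [6, -16]]
det(O) = 4·(-16) - (-2)·6 = -64 - (-12) = -52 ≠ 0, so rank(O) = 2.
rank(O) = 2 = n, so the pair (A, C) is completely observable.

2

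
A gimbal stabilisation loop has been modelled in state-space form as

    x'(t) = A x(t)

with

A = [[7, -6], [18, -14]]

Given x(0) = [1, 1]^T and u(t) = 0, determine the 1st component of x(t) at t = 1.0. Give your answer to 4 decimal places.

det(sI - A) = s^2 - (tr A)s + det A, with tr A = 7 + (-14) = -7 and det A = 7·(-14) - (-6)·18 = -98 - (-108) = 10.
So p(s) = det(sI - A) = s^2 + 7s + 10.
Factor s^2 + 7s + 10: two numbers with sum -7 and product 10 are -2 and -5, so s^2 + 7s + 10 = (s + 2)(s + 5).
Hence p(s) = (s + 2) (s + 5), with roots -5, -2.
The eigenvalues -5, -2 are distinct and real, so A is diagonalisable and x(t) = e^{At} x(0) = V diag(e^{λ_i t}) V^{-1} x(0), where the columns of V are the eigenvectors.
λ = -5: A - (-5)I = [[12, -6], [18, -9]]. Row 1 gives 12·v1 + (-6)·v2 = 0, so take v_1 = [1, 2]^T.
λ = -2: A - (-2)I = [[9, -6], [18, -12]]. Row 1 gives 9·v1 + (-6)·v2 = 0, so take v_2 = [2, 3]^T.
V = [v_1 v_2] = [[1, 2], [2, 3]] has det V = -1, so V^{-1} = adj(V)/det V = [[-3, 2], [2, -1]].
Modal coordinates z(0) = V^{-1} x(0): (-3)·1 + 2·1 = -1; 2·1 + (-1)·1 = 1; so z(0) = [-1, 1]^T.
x_1(t) = Σ_i (v_i)_1 · z_i(0) · e^{λ_i t} (row 1 of V times the modal terms).
x_1(1.0) = 1·(-1)·e^{-5·1.0} + 2·1·e^{-2·1.0} = (-1)·0.006738 + 2·0.135335 = 0.2639.

0.2639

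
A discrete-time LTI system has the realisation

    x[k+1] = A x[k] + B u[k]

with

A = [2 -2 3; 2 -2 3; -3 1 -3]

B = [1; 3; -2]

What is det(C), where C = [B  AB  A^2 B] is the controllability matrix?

256

AB = [[-10], [-10], [6]]
A^2B = [[18], [18], [2]]
Controllability matrix C = [B  AB  A^2B] = [[1, -10, 18], [3, -10, 18], [-2, 6, 2]]
Expanding along the first row, det(C) = 1·((-10)·2 - 18·6) - (-10)·(3·2 - 18·(-2)) + 18·(3·6 - (-10)·(-2)) = 1·(-128) - (-10)·42 + 18·(-2) = 256
Since det(C) ≠ 0, rank(C) = 3 and the system is completely controllable.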